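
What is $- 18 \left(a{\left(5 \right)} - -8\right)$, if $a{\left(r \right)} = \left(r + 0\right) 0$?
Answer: $-144$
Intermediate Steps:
$a{\left(r \right)} = 0$ ($a{\left(r \right)} = r 0 = 0$)
$- 18 \left(a{\left(5 \right)} - -8\right) = - 18 \left(0 - -8\right) = - 18 \left(0 + 8\right) = \left(-18\right) 8 = -144$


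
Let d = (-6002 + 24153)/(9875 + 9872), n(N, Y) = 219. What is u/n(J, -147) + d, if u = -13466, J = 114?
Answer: -37419719/617799 ≈ -60.569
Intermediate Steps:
d = 2593/2821 (d = 18151/19747 = 18151*(1/19747) = 2593/2821 ≈ 0.91918)
u/n(J, -147) + d = -13466/219 + 2593/2821 = -37419719/617799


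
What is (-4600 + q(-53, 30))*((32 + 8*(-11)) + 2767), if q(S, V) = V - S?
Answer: -12245587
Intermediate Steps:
(-4600 + q(-53, 30))*((32 + 8*(-11)) + 2767) = (-4600 + (30 - 1*(-53)))*((32 + 8*(-11)) + 2767) = (-4600 + (30 + 53))*((32 - 88) + 2767) = (-4600 + 83)*(-56 + 2767) = -4517*2711 = -12245587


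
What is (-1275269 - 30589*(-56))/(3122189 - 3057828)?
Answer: 437715/64361 ≈ 6.8009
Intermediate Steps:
(-1275269 - 30589*(-56))/(3122189 - 3057828) = (-1275269 + 1712984)/64361 = 437715*(1/64361) = 437715/64361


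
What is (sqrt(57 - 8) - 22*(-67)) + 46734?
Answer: 48215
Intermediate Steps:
(sqrt(57 - 8) - 22*(-67)) + 46734 = (sqrt(49) + 1474) + 46734 = (7 + 1474) + 46734 = 1481 + 46734 = 48215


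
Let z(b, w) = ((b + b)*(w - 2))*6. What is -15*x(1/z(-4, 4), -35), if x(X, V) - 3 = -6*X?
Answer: -735/16 ≈ -45.938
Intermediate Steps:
z(b, w) = 12*b*(-2 + w) (z(b, w) = ((2*b)*(-2 + w))*6 = (2*b*(-2 + w))*6 = 12*b*(-2 + w))
x(X, V) = 3 - 6*X
-15*x(1/z(-4, 4), -35) = -15*(3 - 6*(-1/(48*(-2 + 4)))) = -15*(3 - 6/(12*(-4)*2)) = -15*(3 - 6/(-96)) = -15*(3 - 6*(-1/96)) = -15*(3 + 1/16) = -15*49/16 = -735/16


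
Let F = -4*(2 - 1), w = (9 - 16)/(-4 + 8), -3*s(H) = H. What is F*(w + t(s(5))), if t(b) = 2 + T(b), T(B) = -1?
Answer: 3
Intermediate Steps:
s(H) = -H/3
t(b) = 1 (t(b) = 2 - 1 = 1)
w = -7/4 ≈ -1.7500
F = -4 (F = -4*1 = -4)
F*(w + t(s(5))) = -4*(-7/4 + 1) = -4*(-¾) = 3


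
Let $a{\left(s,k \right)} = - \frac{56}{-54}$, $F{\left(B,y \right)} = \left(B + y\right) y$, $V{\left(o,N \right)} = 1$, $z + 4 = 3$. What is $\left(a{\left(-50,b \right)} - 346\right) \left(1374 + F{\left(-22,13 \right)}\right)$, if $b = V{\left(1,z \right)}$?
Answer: $- \frac{3902566}{9} \approx -4.3362 \cdot 10^{5}$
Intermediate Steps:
$z = -1$ ($z = -4 + 3 = -1$)
$F{\left(B,y \right)} = y \left(B + y\right)$
$b = 1$
$a{\left(s,k \right)} = \frac{28}{27}$ ($a{\left(s,k \right)} = \left(-56\right) \left(- \frac{1}{54}\right) = \frac{28}{27}$)
$\left(a{\left(-50,b \right)} - 346\right) \left(1374 + F{\left(-22,13 \right)}\right) = \left(\frac{28}{27} - 346\right) \left(1374 + 13 \left(-22 + 13\right)\right) = - \frac{9314 \left(1374 + 13 \left(-9\right)\right)}{27} = - \frac{9314 \left(1374 - 117\right)}{27} = \left(- \frac{9314}{27}\right) 1257 = - \frac{3902566}{9}$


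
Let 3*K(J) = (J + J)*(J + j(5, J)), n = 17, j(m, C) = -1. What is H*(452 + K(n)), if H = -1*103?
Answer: -195700/3 ≈ -65233.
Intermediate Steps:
H = -103
K(J) = 2*J*(-1 + J)/3 (K(J) = ((J + J)*(J - 1))/3 = ((2*J)*(-1 + J))/3 = (2*J*(-1 + J))/3 = 2*J*(-1 + J)/3)
H*(452 + K(n)) = -103*(452 + (⅔)*17*(-1 + 17)) = -103*(452 + (⅔)*17*16) = -103*(452 + 544/3) = -103*1900/3 = -195700/3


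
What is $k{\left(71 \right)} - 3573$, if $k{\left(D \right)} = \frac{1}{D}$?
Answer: $- \frac{253682}{71} \approx -3573.0$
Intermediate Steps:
$k{\left(71 \right)} - 3573 = \frac{1}{71} - 3573 = - \frac{253682}{71}$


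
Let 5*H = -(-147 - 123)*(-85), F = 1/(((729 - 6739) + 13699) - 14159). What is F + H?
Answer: -29697301/6470 ≈ -4590.0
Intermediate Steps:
F = -1/6470 (F = 1/((-6010 + 13699) - 14159) = 1/(7689 - 14159) = 1/(-6470) = -1/6470 ≈ -0.00015456)
H = -4590 (H = (-(-147 - 123)*(-85))/5 = (-(-270)*(-85))/5 = (-1*22950)/5 = (1/5)*(-22950) = -4590)
F + H = -1/6470 - 4590 = -29697301/6470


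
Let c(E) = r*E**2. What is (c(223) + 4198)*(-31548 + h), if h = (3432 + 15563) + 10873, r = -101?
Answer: 8430964080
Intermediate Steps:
h = 29868 (h = 18995 + 10873 = 29868)
c(E) = -101*E**2
(c(223) + 4198)*(-31548 + h) = (-101*223**2 + 4198)*(-31548 + 29868) = (-101*49729 + 4198)*(-1680) = (-5022629 + 4198)*(-1680) = -5018431*(-1680) = 8430964080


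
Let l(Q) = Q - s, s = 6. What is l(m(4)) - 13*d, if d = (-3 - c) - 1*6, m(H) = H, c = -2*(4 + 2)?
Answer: -41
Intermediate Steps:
c = -12 (c = -2*6 = -12)
d = 3 (d = (-3 - 1*(-12)) - 1*6 = (-3 + 12) - 6 = 9 - 6 = 3)
l(Q) = -6 + Q (l(Q) = Q - 1*6 = Q - 6 = -6 + Q)
l(m(4)) - 13*d = (-6 + 4) - 13*3 = -2 - 39 = -41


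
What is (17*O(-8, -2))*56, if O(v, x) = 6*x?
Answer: -11424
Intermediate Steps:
(17*O(-8, -2))*56 = (17*(6*(-2)))*56 = (17*(-12))*56 = -204*56 = -11424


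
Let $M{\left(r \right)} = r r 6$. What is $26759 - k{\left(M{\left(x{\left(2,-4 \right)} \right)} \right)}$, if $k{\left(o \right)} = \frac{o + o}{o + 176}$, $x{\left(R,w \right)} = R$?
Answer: $\frac{668969}{25} \approx 26759.0$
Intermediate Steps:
$M{\left(r \right)} = 6 r^{2}$ ($M{\left(r \right)} = r^{2} \cdot 6 = 6 r^{2}$)
$k{\left(o \right)} = \frac{2 o}{176 + o}$
$26759 - k{\left(M{\left(x{\left(2,-4 \right)} \right)} \right)} = 26759 - \frac{2 \cdot 6 \cdot 2^{2}}{176 + 6 \cdot 2^{2}} = 26759 - \frac{2 \cdot 6 \cdot 4}{176 + 6 \cdot 4} = 26759 - 2 \cdot 24 \frac{1}{176 + 24} = 26759 - 2 \cdot 24 \cdot \frac{1}{200} = 26759 - \frac{6}{25} = \frac{668969}{25}$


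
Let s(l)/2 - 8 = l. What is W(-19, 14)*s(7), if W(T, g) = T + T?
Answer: -1140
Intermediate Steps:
s(l) = 16 + 2*l
W(T, g) = 2*T
W(-19, 14)*s(7) = (2*(-19))*(16 + 2*7) = -38*(16 + 14) = -38*30 = -1140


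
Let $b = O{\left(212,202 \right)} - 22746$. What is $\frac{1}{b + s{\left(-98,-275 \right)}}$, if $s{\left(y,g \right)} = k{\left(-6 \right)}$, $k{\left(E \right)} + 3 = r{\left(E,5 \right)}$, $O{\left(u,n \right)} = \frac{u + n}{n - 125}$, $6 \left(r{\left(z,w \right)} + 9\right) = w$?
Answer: $- \frac{462}{10511327} \approx -4.3953 \cdot 10^{-5}$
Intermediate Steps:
$r{\left(z,w \right)} = -9 + \frac{w}{6}$
$O{\left(u,n \right)} = \frac{n + u}{-125 + n}$
$b = - \frac{1751028}{77}$ ($b = \frac{202 + 212}{-125 + 202} - 22746 = \frac{1}{77} \cdot 414 - 22746 = \frac{414}{77} - 22746 = - \frac{1751028}{77} \approx -22741.0$)
$k{\left(E \right)} = - \frac{67}{6}$ ($k{\left(E \right)} = -3 + \left(-9 + \frac{1}{6} \cdot 5\right) = -3 + \left(-9 + \frac{5}{6}\right) = -3 - \frac{49}{6} = - \frac{67}{6}$)
$s{\left(y,g \right)} = - \frac{67}{6}$
$\frac{1}{b + s{\left(-98,-275 \right)}} = \frac{1}{- \frac{1751028}{77} - \frac{67}{6}} = \frac{1}{- \frac{10511327}{462}} = - \frac{462}{10511327}$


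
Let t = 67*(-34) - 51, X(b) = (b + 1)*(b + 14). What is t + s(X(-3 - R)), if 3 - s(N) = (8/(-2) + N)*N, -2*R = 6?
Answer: -2466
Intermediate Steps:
R = -3 (R = -1/2*6 = -3)
X(b) = (1 + b)*(14 + b)
t = -2329 (t = -2278 - 51 = -2329)
s(N) = 3 - N*(-4 + N) (s(N) = 3 - (8/(-2) + N)*N = 3 - (8*(-1/2) + N)*N = 3 - (-4 + N)*N = 3 - N*(-4 + N))
t + s(X(-3 - R)) = -2329 + (3 - (14 + (-3 - 1*(-3))**2 + 15*(-3 - 1*(-3)))**2 + 4*(14 + (-3 - 1*(-3))**2 + 15*(-3 - 1*(-3)))) = -2329 + (3 - (14 + (-3 + 3)**2 + 15*(-3 + 3))**2 + 4*(14 + (-3 + 3)**2 + 15*(-3 + 3))) = -2329 + (3 - (14 + 0**2 + 15*0)**2 + 4*(14 + 0**2 + 15*0)) = -2329 + (3 - (14 + 0 + 0)**2 + 4*(14 + 0 + 0)) = -2329 + (3 - 1*14**2 + 4*14) = -2329 + (3 - 1*196 + 56) = -2329 + (3 - 196 + 56) = -2329 - 137 = -2466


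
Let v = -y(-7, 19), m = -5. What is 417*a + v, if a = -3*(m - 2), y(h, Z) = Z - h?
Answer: 8731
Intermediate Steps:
v = -26 (v = -(19 - 1*(-7)) = -(19 + 7) = -1*26 = -26)
a = 21 (a = -3*(-5 - 2) = -3*(-7) = 21)
417*a + v = 417*21 - 26 = 8757 - 26 = 8731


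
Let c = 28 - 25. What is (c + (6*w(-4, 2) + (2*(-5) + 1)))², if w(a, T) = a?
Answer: 900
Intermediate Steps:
c = 3
(c + (6*w(-4, 2) + (2*(-5) + 1)))² = (3 + (6*(-4) + (2*(-5) + 1)))² = (3 + (-24 + (-10 + 1)))² = (3 + (-24 - 9))² = (3 - 33)² = (-30)² = 900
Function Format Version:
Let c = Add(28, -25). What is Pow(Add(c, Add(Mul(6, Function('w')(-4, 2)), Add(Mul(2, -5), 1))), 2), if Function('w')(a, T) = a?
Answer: 900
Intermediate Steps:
c = 3
Pow(Add(c, Add(Mul(6, Function('w')(-4, 2)), Add(Mul(2, -5), 1))), 2) = Pow(Add(3, Add(Mul(6, -4), Add(Mul(2, -5), 1))), 2) = Pow(Add(3, Add(-24, Add(-10, 1))), 2) = Pow(Add(3, Add(-24, -9)), 2) = Pow(Add(3, -33), 2) = Pow(-30, 2) = 900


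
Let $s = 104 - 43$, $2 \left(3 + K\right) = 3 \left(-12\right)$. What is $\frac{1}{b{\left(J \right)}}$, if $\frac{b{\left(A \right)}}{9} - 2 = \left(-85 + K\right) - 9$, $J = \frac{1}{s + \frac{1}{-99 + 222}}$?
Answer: $- \frac{1}{1017} \approx -0.00098328$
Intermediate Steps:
$K = -21$ ($K = -3 + \frac{3 \left(-12\right)}{2} = -3 + \frac{1}{2} \left(-36\right) = -3 - 18 = -21$)
$s = 61$
$J = \frac{123}{7504}$ ($J = \frac{1}{61 + \frac{1}{-99 + 222}} = \frac{1}{61 + \frac{1}{123}} = \frac{1}{\frac{7504}{123}} = \frac{123}{7504} \approx 0.016391$)
$b{\left(A \right)} = -1017$ ($b{\left(A \right)} = 18 + 9 \left(\left(-85 - 21\right) - 9\right) = 18 + 9 \left(-106 - 9\right) = 18 + 9 \left(-115\right) = 18 - 1035 = -1017$)
$\frac{1}{b{\left(J \right)}} = \frac{1}{-1017} = - \frac{1}{1017}$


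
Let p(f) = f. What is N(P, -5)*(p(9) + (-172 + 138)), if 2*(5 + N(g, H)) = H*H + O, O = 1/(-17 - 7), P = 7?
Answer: -8975/48 ≈ -186.98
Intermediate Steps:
O = -1/24 (O = 1/(-24) = -1/24 ≈ -0.041667)
N(g, H) = -241/48 + H²/2 (N(g, H) = -5 + (H*H - 1/24)/2 = -5 + (H² - 1/24)/2 = -5 + (-1/24 + H²)/2 = -5 + (-1/48 + H²/2) = -241/48 + H²/2)
N(P, -5)*(p(9) + (-172 + 138)) = (-241/48 + (½)*(-5)²)*(9 + (-172 + 138)) = (-241/48 + (½)*25)*(9 - 34) = (-241/48 + 25/2)*(-25) = (359/48)*(-25) = -8975/48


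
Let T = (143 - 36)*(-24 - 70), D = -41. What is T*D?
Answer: 412378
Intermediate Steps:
T = -10058 (T = 107*(-94) = -10058)
T*D = -10058*(-41) = 412378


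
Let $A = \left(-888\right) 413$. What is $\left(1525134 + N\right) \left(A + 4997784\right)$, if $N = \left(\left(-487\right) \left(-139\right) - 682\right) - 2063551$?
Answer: $-2183100042240$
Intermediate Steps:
$A = -366744$
$N = -1996540$ ($N = \left(67693 - 682\right) - 2063551 = 67011 - 2063551 = -1996540$)
$\left(1525134 + N\right) \left(A + 4997784\right) = \left(1525134 - 1996540\right) \left(-366744 + 4997784\right) = \left(-471406\right) 4631040 = -2183100042240$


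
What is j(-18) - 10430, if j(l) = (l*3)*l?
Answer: -9458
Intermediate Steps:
j(l) = 3*l² (j(l) = (3*l)*l = 3*l²)
j(-18) - 10430 = 3*(-18)² - 10430 = 3*324 - 10430 = 972 - 10430 = -9458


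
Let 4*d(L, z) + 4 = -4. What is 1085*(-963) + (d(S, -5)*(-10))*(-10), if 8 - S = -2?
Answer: -1045055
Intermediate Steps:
S = 10 (S = 8 - 1*(-2) = 8 + 2 = 10)
d(L, z) = -2 (d(L, z) = -1 + (¼)*(-4) = -1 - 1 = -2)
1085*(-963) + (d(S, -5)*(-10))*(-10) = 1085*(-963) - 2*(-10)*(-10) = -1044855 + 20*(-10) = -1044855 - 200 = -1045055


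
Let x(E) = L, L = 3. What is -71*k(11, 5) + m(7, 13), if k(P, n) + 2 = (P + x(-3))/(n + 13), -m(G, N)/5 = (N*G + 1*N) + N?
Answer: -4484/9 ≈ -498.22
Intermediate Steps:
x(E) = 3
m(G, N) = -10*N - 5*G*N (m(G, N) = -5*((N*G + 1*N) + N) = -5*((G*N + N) + N) = -5*((N + G*N) + N) = -5*(2*N + G*N) = -10*N - 5*G*N)
k(P, n) = -2 + (3 + P)/(13 + n) (k(P, n) = -2 + (P + 3)/(n + 13) = -2 + (3 + P)/(13 + n))
-71*k(11, 5) + m(7, 13) = -71*(-23 + 11 - 2*5)/(13 + 5) - 5*13*(2 + 7) = -71*(-23 + 11 - 10)/18 - 5*13*9 = -71*(-22)/18 - 585 = -71*(-11/9) - 585 = 781/9 - 585 = -4484/9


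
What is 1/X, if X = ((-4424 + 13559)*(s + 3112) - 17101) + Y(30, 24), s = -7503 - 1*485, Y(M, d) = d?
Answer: -1/44559337 ≈ -2.2442e-8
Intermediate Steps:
s = -7988 (s = -7503 - 485 = -7988)
X = -44559337 (X = ((-4424 + 13559)*(-7988 + 3112) - 17101) + 24 = (9135*(-4876) - 17101) + 24 = (-44542260 - 17101) + 24 = -44559361 + 24 = -44559337)
1/X = 1/(-44559337) = -1/44559337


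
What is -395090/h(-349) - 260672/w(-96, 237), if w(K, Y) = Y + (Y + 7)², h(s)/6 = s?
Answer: 11534933701/62582331 ≈ 184.32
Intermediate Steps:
h(s) = 6*s
w(K, Y) = Y + (7 + Y)²
-395090/h(-349) - 260672/w(-96, 237) = -395090/(6*(-349)) - 260672/(237 + (7 + 237)²) = -395090/(-2094) - 260672/(237 + 244²) = -395090*(-1/2094) - 260672/(237 + 59536) = 197545/1047 - 260672/59773 = 11534933701/62582331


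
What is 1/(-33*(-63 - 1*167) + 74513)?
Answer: 1/82103 ≈ 1.2180e-5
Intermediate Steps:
1/(-33*(-63 - 1*167) + 74513) = 1/(-33*(-63 - 167) + 74513) = 1/(-33*(-230) + 74513) = 1/(7590 + 74513) = 1/82103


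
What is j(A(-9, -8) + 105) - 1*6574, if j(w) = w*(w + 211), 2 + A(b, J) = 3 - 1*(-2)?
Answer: 27878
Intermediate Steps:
A(b, J) = 3 (A(b, J) = -2 + (3 - 1*(-2)) = -2 + (3 + 2) = -2 + 5 = 3)
j(w) = w*(211 + w)
j(A(-9, -8) + 105) - 1*6574 = (3 + 105)*(211 + (3 + 105)) - 1*6574 = 108*(211 + 108) - 6574 = 108*319 - 6574 = 34452 - 6574 = 27878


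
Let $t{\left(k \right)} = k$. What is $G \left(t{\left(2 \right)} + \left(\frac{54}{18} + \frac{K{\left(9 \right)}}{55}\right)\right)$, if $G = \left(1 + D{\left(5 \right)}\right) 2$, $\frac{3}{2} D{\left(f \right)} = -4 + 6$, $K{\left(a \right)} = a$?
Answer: $\frac{3976}{165} \approx 24.097$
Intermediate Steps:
$D{\left(f \right)} = \frac{4}{3}$ ($D{\left(f \right)} = \frac{2 \left(-4 + 6\right)}{3} = \frac{2}{3} \cdot 2 = \frac{4}{3}$)
$G = \frac{14}{3}$ ($G = \left(1 + \frac{4}{3}\right) 2 = \frac{7}{3} \cdot 2 = \frac{14}{3} \approx 4.6667$)
$G \left(t{\left(2 \right)} + \left(\frac{54}{18} + \frac{K{\left(9 \right)}}{55}\right)\right) = \frac{14 \left(2 + \left(\frac{54}{18} + \frac{9}{55}\right)\right)}{3} = \frac{14 \left(2 + \left(54 \cdot \frac{1}{18} + 9 \cdot \frac{1}{55}\right)\right)}{3} = \frac{14 \left(2 + \left(3 + \frac{9}{55}\right)\right)}{3} = \frac{14 \left(2 + \frac{174}{55}\right)}{3} = \frac{14}{3} \cdot \frac{284}{55} = \frac{3976}{165}$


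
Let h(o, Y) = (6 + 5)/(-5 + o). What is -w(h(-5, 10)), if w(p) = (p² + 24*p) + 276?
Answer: -25081/100 ≈ -250.81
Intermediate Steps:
h(o, Y) = 11/(-5 + o)
w(p) = 276 + p² + 24*p
-w(h(-5, 10)) = -(276 + (11/(-5 - 5))² + 24*(11/(-5 - 5))) = -(276 + (11/(-10))² + 24*(11/(-10))) = -(276 + (11*(-⅒))² + 24*(11*(-⅒))) = -(276 + (-11/10)² + 24*(-11/10)) = -(276 + 121/100 - 132/5) = -1*25081/100 = -25081/100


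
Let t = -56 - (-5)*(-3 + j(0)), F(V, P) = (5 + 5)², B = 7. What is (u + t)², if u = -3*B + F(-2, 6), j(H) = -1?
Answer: 9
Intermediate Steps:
F(V, P) = 100 (F(V, P) = 10² = 100)
u = 79 (u = -3*7 + 100 = -21 + 100 = 79)
t = -76 (t = -56 - (-5)*(-3 - 1) = -56 - (-5)*(-4) = -56 - 1*20 = -56 - 20 = -76)
(u + t)² = (79 - 76)² = 3² = 9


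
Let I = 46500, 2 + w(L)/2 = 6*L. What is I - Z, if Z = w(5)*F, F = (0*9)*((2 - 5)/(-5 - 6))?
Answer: 46500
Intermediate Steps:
w(L) = -4 + 12*L (w(L) = -4 + 2*(6*L) = -4 + 12*L)
F = 0 (F = 0*(-3/(-11)) = 0*(-3*(-1/11)) = 0*(3/11) = 0)
Z = 0 (Z = (-4 + 12*5)*0 = (-4 + 60)*0 = 56*0 = 0)
I - Z = 46500 - 1*0 = 46500 + 0 = 46500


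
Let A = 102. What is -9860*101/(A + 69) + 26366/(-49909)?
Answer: -49706885326/8534439 ≈ -5824.3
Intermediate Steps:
-9860*101/(A + 69) + 26366/(-49909) = -9860*101/(102 + 69) + 26366/(-49909) = -9860/((1/101)*171) + 26366*(-1/49909) = -9860/171/101 - 26366/49909 = -9860*101/171 - 26366/49909 = -995860/171 - 26366/49909 = -49706885326/8534439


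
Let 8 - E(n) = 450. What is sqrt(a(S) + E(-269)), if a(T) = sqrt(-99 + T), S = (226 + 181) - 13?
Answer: sqrt(-442 + sqrt(295)) ≈ 20.611*I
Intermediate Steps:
S = 394 (S = 407 - 13 = 394)
E(n) = -442 (E(n) = 8 - 1*450 = 8 - 450 = -442)
sqrt(a(S) + E(-269)) = sqrt(sqrt(-99 + 394) - 442) = sqrt(sqrt(295) - 442) = sqrt(-442 + sqrt(295))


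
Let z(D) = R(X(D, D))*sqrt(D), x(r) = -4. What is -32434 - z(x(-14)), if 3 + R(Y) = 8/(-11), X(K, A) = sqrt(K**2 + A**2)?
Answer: -32434 + 82*I/11 ≈ -32434.0 + 7.4545*I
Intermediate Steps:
X(K, A) = sqrt(A**2 + K**2)
R(Y) = -41/11 (R(Y) = -3 + 8/(-11) = -3 + 8*(-1/11) = -3 - 8/11 = -41/11)
z(D) = -41*sqrt(D)/11
-32434 - z(x(-14)) = -32434 - (-41)*sqrt(-4)/11 = -32434 - (-41)*2*I/11 = -32434 - (-82)*I/11 = -32434 + 82*I/11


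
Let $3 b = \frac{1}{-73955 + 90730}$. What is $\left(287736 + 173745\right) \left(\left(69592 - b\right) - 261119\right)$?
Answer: $- \frac{1482676349348252}{16775} \approx -8.8386 \cdot 10^{10}$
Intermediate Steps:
$b = \frac{1}{50325}$ ($b = \frac{1}{3 \left(-73955 + 90730\right)} = \frac{1}{3 \cdot 16775} = \frac{1}{3} \cdot \frac{1}{16775} = \frac{1}{50325} \approx 1.9871 \cdot 10^{-5}$)
$\left(287736 + 173745\right) \left(\left(69592 - b\right) - 261119\right) = \left(287736 + 173745\right) \left(\left(69592 - \frac{1}{50325}\right) - 261119\right) = 461481 \left(\left(69592 - \frac{1}{50325}\right) - 261119\right) = 461481 \left(\frac{3502217399}{50325} - 261119\right) = 461481 \left(- \frac{9638596276}{50325}\right) = - \frac{1482676349348252}{16775}$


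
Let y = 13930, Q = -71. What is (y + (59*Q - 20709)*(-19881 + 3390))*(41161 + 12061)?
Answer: 21853317664256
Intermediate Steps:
(y + (59*Q - 20709)*(-19881 + 3390))*(41161 + 12061) = (13930 + (59*(-71) - 20709)*(-19881 + 3390))*(41161 + 12061) = (13930 + (-4189 - 20709)*(-16491))*53222 = (13930 - 24898*(-16491))*53222 = (13930 + 410592918)*53222 = 410606848*53222 = 21853317664256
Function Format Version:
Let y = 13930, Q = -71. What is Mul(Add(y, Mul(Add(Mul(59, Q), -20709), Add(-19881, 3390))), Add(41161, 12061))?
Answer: 21853317664256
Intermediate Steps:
Mul(Add(y, Mul(Add(Mul(59, Q), -20709), Add(-19881, 3390))), Add(41161, 12061)) = Mul(Add(13930, Mul(Add(Mul(59, -71), -20709), Add(-19881, 3390))), Add(41161, 12061)) = Mul(Add(13930, Mul(Add(-4189, -20709), -16491)), 53222) = Mul(Add(13930, Mul(-24898, -16491)), 53222) = Mul(Add(13930, 410592918), 53222) = Mul(410606848, 53222) = 21853317664256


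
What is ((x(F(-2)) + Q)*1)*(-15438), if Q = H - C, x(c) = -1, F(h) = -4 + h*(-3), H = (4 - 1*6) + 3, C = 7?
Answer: 108066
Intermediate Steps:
H = 1 (H = (4 - 6) + 3 = -2 + 3 = 1)
F(h) = -4 - 3*h
Q = -6 (Q = 1 - 1*7 = 1 - 7 = -6)
((x(F(-2)) + Q)*1)*(-15438) = ((-1 - 6)*1)*(-15438) = -7*1*(-15438) = -7*(-15438) = 108066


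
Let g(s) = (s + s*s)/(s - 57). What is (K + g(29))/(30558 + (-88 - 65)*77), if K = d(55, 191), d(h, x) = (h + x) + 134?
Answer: 4885/262878 ≈ 0.018583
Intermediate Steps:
g(s) = (s + s²)/(-57 + s)
d(h, x) = 134 + h + x
K = 380 (K = 134 + 55 + 191 = 380)
(K + g(29))/(30558 + (-88 - 65)*77) = (380 + 29*(1 + 29)/(-57 + 29))/(30558 + (-88 - 65)*77) = (380 + 29*30/(-28))/(30558 - 153*77) = (380 + 29*(-1/28)*30)/(30558 - 11781) = (380 - 435/14)/18777 = (4885/14)*(1/18777) = 4885/262878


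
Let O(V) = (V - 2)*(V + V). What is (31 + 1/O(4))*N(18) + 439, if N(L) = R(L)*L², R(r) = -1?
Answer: -38501/4 ≈ -9625.3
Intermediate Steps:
O(V) = 2*V*(-2 + V) (O(V) = (-2 + V)*(2*V) = 2*V*(-2 + V))
N(L) = -L²
(31 + 1/O(4))*N(18) + 439 = (31 + 1/(2*4*(-2 + 4)))*(-1*18²) + 439 = (31 + 1/(2*4*2))*(-1*324) + 439 = (31 + 1/16)*(-324) + 439 = (497/16)*(-324) + 439 = -40257/4 + 439 = -38501/4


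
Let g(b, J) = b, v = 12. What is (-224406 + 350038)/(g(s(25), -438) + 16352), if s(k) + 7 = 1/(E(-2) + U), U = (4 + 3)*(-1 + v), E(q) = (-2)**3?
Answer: 4334304/563903 ≈ 7.6863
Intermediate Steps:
E(q) = -8
U = 77 (U = (4 + 3)*(-1 + 12) = 7*11 = 77)
s(k) = -482/69 (s(k) = -7 + 1/(-8 + 77) = -7 + 1/69 = -482/69)
(-224406 + 350038)/(g(s(25), -438) + 16352) = (-224406 + 350038)/(-482/69 + 16352) = 125632/(1127806/69) = 125632*(69/1127806) = 4334304/563903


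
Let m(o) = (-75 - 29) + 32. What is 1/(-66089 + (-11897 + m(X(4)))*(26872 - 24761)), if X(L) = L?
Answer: -1/25332648 ≈ -3.9475e-8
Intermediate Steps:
m(o) = -72 (m(o) = -104 + 32 = -72)
1/(-66089 + (-11897 + m(X(4)))*(26872 - 24761)) = 1/(-66089 + (-11897 - 72)*(26872 - 24761)) = 1/(-66089 - 11969*2111) = 1/(-66089 - 25266559) = 1/(-25332648) = -1/25332648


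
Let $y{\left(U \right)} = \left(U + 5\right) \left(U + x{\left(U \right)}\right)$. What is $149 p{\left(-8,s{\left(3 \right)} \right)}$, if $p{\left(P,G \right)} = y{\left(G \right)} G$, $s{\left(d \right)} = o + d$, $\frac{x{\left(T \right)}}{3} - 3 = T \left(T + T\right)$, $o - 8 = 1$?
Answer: $26900460$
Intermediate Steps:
$o = 9$ ($o = 8 + 1 = 9$)
$x{\left(T \right)} = 9 + 6 T^{2}$ ($x{\left(T \right)} = 9 + 3 T \left(T + T\right) = 9 + 3 T 2 T = 9 + 3 \cdot 2 T^{2} = 9 + 6 T^{2}$)
$y{\left(U \right)} = \left(5 + U\right) \left(9 + U + 6 U^{2}\right)$ ($y{\left(U \right)} = \left(U + 5\right) \left(U + \left(9 + 6 U^{2}\right)\right) = \left(5 + U\right) \left(9 + U + 6 U^{2}\right)$)
$s{\left(d \right)} = 9 + d$
$p{\left(P,G \right)} = G \left(45 + 6 G^{3} + 14 G + 31 G^{2}\right)$ ($p{\left(P,G \right)} = \left(45 + 6 G^{3} + 14 G + 31 G^{2}\right) G = G \left(45 + 6 G^{3} + 14 G + 31 G^{2}\right)$)
$149 p{\left(-8,s{\left(3 \right)} \right)} = 149 \left(9 + 3\right) \left(45 + 6 \left(9 + 3\right)^{3} + 14 \left(9 + 3\right) + 31 \left(9 + 3\right)^{2}\right) = 149 \cdot 12 \left(45 + 6 \cdot 12^{3} + 14 \cdot 12 + 31 \cdot 12^{2}\right) = 149 \cdot 12 \left(45 + 6 \cdot 1728 + 168 + 31 \cdot 144\right) = 149 \cdot 12 \left(45 + 10368 + 168 + 4464\right) = 149 \cdot 12 \cdot 15045 = 149 \cdot 180540 = 26900460$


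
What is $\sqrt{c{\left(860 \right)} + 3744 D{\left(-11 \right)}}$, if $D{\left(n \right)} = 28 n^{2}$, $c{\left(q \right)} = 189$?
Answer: $3 \sqrt{1409429} \approx 3561.6$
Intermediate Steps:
$\sqrt{c{\left(860 \right)} + 3744 D{\left(-11 \right)}} = \sqrt{189 + 3744 \cdot 28 \left(-11\right)^{2}} = \sqrt{189 + 3744 \cdot 28 \cdot 121} = \sqrt{189 + 3744 \cdot 3388} = \sqrt{189 + 12684672} = \sqrt{12684861} = 3 \sqrt{1409429}$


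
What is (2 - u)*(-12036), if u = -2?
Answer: -48144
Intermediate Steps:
(2 - u)*(-12036) = (2 - 1*(-2))*(-12036) = (2 + 2)*(-12036) = 4*(-12036) = -48144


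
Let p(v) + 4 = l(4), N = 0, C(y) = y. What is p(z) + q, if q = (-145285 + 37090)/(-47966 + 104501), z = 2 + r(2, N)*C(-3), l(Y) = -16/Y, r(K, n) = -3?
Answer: -37365/3769 ≈ -9.9138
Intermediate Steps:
z = 11 (z = 2 - 3*(-3) = 2 + 9 = 11)
q = -7213/3769 (q = -108195/56535 = -108195*1/56535 = -7213/3769 ≈ -1.9138)
p(v) = -8 (p(v) = -4 - 16/4 = -4 - 16*¼ = -4 - 4 = -8)
p(z) + q = -8 - 7213/3769 = -37365/3769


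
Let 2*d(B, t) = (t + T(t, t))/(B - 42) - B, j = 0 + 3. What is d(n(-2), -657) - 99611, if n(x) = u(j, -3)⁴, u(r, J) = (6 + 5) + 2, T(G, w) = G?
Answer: -6496144691/57038 ≈ -1.1389e+5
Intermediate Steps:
j = 3
u(r, J) = 13 (u(r, J) = 11 + 2 = 13)
n(x) = 28561 (n(x) = 13⁴ = 28561)
d(B, t) = -B/2 + t/(-42 + B) (d(B, t) = ((t + t)/(B - 42) - B)/2 = ((2*t)/(-42 + B) - B)/2 = (2*t/(-42 + B) - B)/2 = (-B + 2*t/(-42 + B))/2 = -B/2 + t/(-42 + B))
d(n(-2), -657) - 99611 = (-657 + 21*28561 - ½*28561²)/(-42 + 28561) - 99611 = (-657 + 599781 - ½*815730721)/28519 - 99611 = (-657 + 599781 - 815730721/2)/28519 - 99611 = (1/28519)*(-814532473/2) - 99611 = -814532473/57038 - 99611 = -6496144691/57038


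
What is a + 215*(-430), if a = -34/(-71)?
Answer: -6563916/71 ≈ -92450.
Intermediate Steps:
a = 34/71 (a = -34*(-1/71) = 34/71 ≈ 0.47887)
a + 215*(-430) = 34/71 + 215*(-430) = 34/71 - 92450 = -6563916/71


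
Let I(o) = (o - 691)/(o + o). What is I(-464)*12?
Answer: 3465/232 ≈ 14.935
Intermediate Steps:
I(o) = (-691 + o)/(2*o) (I(o) = (-691 + o)/((2*o)) = (-691 + o)*(1/(2*o)) = (-691 + o)/(2*o))
I(-464)*12 = ((½)*(-691 - 464)/(-464))*12 = ((½)*(-1/464)*(-1155))*12 = (1155/928)*12 = 3465/232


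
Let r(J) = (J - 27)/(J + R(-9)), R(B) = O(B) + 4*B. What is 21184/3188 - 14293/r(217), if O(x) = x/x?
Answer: -1036125291/75715 ≈ -13685.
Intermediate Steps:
O(x) = 1
R(B) = 1 + 4*B
r(J) = (-27 + J)/(-35 + J) (r(J) = (J - 27)/(J + (1 + 4*(-9))) = (-27 + J)/(J + (1 - 36)) = (-27 + J)/(J - 35) = (-27 + J)/(-35 + J))
21184/3188 - 14293/r(217) = 21184/3188 - 14293*(-35 + 217)/(-27 + 217) = 21184*(1/3188) - 14293/(190/182) = 5296/797 - 14293/((1/182)*190) = 5296/797 - 14293/95/91 = 5296/797 - 14293*91/95 = 5296/797 - 1300663/95 = -1036125291/75715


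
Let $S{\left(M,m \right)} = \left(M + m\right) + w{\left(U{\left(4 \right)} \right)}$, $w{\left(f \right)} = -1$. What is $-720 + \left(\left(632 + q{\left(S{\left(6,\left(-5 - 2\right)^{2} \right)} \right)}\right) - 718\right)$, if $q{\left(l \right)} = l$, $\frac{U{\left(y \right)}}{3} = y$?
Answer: $-752$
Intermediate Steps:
$U{\left(y \right)} = 3 y$
$S{\left(M,m \right)} = -1 + M + m$ ($S{\left(M,m \right)} = \left(M + m\right) - 1 = -1 + M + m$)
$-720 + \left(\left(632 + q{\left(S{\left(6,\left(-5 - 2\right)^{2} \right)} \right)}\right) - 718\right) = -720 - \left(81 - \left(-5 - 2\right)^{2}\right) = -720 + \left(\left(632 + \left(-1 + 6 + \left(-7\right)^{2}\right)\right) - 718\right) = -720 + \left(\left(632 + \left(-1 + 6 + 49\right)\right) - 718\right) = -720 + \left(\left(632 + 54\right) - 718\right) = -720 + \left(686 - 718\right) = -720 - 32 = -752$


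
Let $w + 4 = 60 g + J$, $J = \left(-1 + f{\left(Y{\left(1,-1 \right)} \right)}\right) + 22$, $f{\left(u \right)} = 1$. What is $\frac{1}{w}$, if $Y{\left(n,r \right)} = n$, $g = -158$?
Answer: $- \frac{1}{9462} \approx -0.00010569$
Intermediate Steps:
$J = 22$ ($J = \left(-1 + 1\right) + 22 = 0 + 22 = 22$)
$w = -9462$ ($w = -4 + \left(60 \left(-158\right) + 22\right) = -4 + \left(-9480 + 22\right) = -4 - 9458 = -9462$)
$\frac{1}{w} = \frac{1}{-9462} = - \frac{1}{9462}$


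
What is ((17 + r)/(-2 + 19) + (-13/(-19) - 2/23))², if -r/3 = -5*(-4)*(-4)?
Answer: 13629628516/55190041 ≈ 246.96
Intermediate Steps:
r = 240 (r = -3*(-5*(-4))*(-4) = -60*(-4) = -3*(-80) = 240)
((17 + r)/(-2 + 19) + (-13/(-19) - 2/23))² = ((17 + 240)/(-2 + 19) + (-13/(-19) - 2/23))² = (257/17 + (-13*(-1/19) - 2*1/23))² = (257*(1/17) + (13/19 - 2/23))² = (257/17 + 261/437)² = (116746/7429)² = 13629628516/55190041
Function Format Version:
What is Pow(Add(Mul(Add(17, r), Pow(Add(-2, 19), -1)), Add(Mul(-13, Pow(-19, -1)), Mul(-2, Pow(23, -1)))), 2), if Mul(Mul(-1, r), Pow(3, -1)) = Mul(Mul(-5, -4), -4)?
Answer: Rational(13629628516, 55190041) ≈ 246.96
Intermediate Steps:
r = 240 (r = Mul(-3, Mul(Mul(-5, -4), -4)) = Mul(-3, Mul(20, -4)) = Mul(-3, -80) = 240)
Pow(Add(Mul(Add(17, r), Pow(Add(-2, 19), -1)), Add(Mul(-13, Pow(-19, -1)), Mul(-2, Pow(23, -1)))), 2) = Pow(Add(Mul(Add(17, 240), Pow(Add(-2, 19), -1)), Add(Mul(-13, Pow(-19, -1)), Mul(-2, Pow(23, -1)))), 2) = Pow(Add(Mul(257, Pow(17, -1)), Add(Mul(-13, Rational(-1, 19)), Mul(-2, Rational(1, 23)))), 2) = Pow(Add(Mul(257, Rational(1, 17)), Add(Rational(13, 19), Rational(-2, 23))), 2) = Pow(Add(Rational(257, 17), Rational(261, 437)), 2) = Pow(Rational(116746, 7429), 2) = Rational(13629628516, 55190041)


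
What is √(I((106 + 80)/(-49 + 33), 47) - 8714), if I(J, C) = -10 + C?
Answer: I*√8677 ≈ 93.15*I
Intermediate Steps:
√(I((106 + 80)/(-49 + 33), 47) - 8714) = √((-10 + 47) - 8714) = √(37 - 8714) = √(-8677) = I*√8677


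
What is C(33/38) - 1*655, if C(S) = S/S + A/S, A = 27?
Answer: -6852/11 ≈ -622.91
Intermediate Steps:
C(S) = 1 + 27/S (C(S) = S/S + 27/S = 1 + 27/S)
C(33/38) - 1*655 = (27 + 33/38)/((33/38)) - 1*655 = (27 + 33*(1/38))/((33*(1/38))) - 655 = (27 + 33/38)/(33/38) - 655 = (38/33)*(1059/38) - 655 = 353/11 - 655 = -6852/11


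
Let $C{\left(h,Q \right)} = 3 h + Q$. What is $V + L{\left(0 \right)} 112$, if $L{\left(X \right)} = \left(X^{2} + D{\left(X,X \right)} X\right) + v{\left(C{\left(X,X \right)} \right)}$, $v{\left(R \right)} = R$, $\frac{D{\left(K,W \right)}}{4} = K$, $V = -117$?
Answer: $-117$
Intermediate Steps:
$D{\left(K,W \right)} = 4 K$
$C{\left(h,Q \right)} = Q + 3 h$
$L{\left(X \right)} = 4 X + 5 X^{2}$ ($L{\left(X \right)} = \left(X^{2} + 4 X X\right) + \left(X + 3 X\right) = \left(X^{2} + 4 X^{2}\right) + 4 X = 5 X^{2} + 4 X = 4 X + 5 X^{2}$)
$V + L{\left(0 \right)} 112 = -117 + 0 \left(4 + 5 \cdot 0\right) 112 = -117 + 0 \left(4 + 0\right) 112 = -117 + 0 \cdot 4 \cdot 112 = -117 + 0 \cdot 112 = -117 + 0 = -117$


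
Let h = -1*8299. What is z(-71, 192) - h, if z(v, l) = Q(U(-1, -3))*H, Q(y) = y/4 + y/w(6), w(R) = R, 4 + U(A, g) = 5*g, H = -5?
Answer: 100063/12 ≈ 8338.6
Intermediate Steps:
U(A, g) = -4 + 5*g
Q(y) = 5*y/12 (Q(y) = y/4 + y/6 = 5*y/12)
h = -8299
z(v, l) = 475/12 (z(v, l) = (5*(-4 + 5*(-3))/12)*(-5) = (5*(-4 - 15)/12)*(-5) = ((5/12)*(-19))*(-5) = -95/12*(-5) = 475/12)
z(-71, 192) - h = 475/12 - 1*(-8299) = 475/12 + 8299 = 100063/12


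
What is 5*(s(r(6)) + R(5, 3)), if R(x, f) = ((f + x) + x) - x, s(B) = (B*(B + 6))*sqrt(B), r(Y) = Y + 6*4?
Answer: 40 + 5400*sqrt(30) ≈ 29617.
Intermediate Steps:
r(Y) = 24 + Y (r(Y) = Y + 24 = 24 + Y)
s(B) = B**(3/2)*(6 + B) (s(B) = (B*(6 + B))*sqrt(B) = B**(3/2)*(6 + B))
R(x, f) = f + x (R(x, f) = (f + 2*x) - x = f + x)
5*(s(r(6)) + R(5, 3)) = 5*((24 + 6)**(3/2)*(6 + (24 + 6)) + (3 + 5)) = 5*(30**(3/2)*(6 + 30) + 8) = 5*((30*sqrt(30))*36 + 8) = 5*(1080*sqrt(30) + 8) = 5*(8 + 1080*sqrt(30)) = 40 + 5400*sqrt(30)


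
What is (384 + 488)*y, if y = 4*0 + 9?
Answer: 7848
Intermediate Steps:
y = 9 (y = 0 + 9 = 9)
(384 + 488)*y = (384 + 488)*9 = 872*9 = 7848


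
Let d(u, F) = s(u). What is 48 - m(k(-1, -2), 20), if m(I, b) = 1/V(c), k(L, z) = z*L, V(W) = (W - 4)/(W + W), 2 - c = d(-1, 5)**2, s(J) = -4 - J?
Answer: 514/11 ≈ 46.727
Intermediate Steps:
d(u, F) = -4 - u
c = -7 (c = 2 - (-4 - 1*(-1))**2 = 2 - (-4 + 1)**2 = 2 - 1*(-3)**2 = 2 - 1*9 = 2 - 9 = -7)
V(W) = (-4 + W)/(2*W) (V(W) = (-4 + W)/((2*W)) = (-4 + W)*(1/(2*W)) = (-4 + W)/(2*W))
k(L, z) = L*z
m(I, b) = 14/11 (m(I, b) = 1/((1/2)*(-4 - 7)/(-7)) = 1/((1/2)*(-1/7)*(-11)) = 1/(11/14) = 14/11)
48 - m(k(-1, -2), 20) = 48 - 1*14/11 = 48 - 14/11 = 514/11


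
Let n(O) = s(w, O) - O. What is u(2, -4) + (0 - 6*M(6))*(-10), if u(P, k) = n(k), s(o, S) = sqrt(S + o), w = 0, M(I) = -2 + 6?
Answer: 244 + 2*I ≈ 244.0 + 2.0*I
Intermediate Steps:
M(I) = 4
n(O) = sqrt(O) - O (n(O) = sqrt(O + 0) - O = sqrt(O) - O)
u(P, k) = sqrt(k) - k
u(2, -4) + (0 - 6*M(6))*(-10) = (sqrt(-4) - 1*(-4)) + (0 - 6*4)*(-10) = (2*I + 4) + (0 - 24)*(-10) = (4 + 2*I) - 24*(-10) = (4 + 2*I) + 240 = 244 + 2*I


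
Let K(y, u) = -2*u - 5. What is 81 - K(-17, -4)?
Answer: 78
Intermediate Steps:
K(y, u) = -5 - 2*u
81 - K(-17, -4) = 81 - (-5 - 2*(-4)) = 81 - (-5 + 8) = 81 - 1*3 = 81 - 3 = 78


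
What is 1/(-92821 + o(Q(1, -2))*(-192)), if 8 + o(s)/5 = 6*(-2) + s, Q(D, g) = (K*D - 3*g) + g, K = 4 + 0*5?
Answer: -1/81301 ≈ -1.2300e-5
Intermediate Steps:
K = 4 (K = 4 + 0 = 4)
Q(D, g) = -2*g + 4*D (Q(D, g) = (4*D - 3*g) + g = (-3*g + 4*D) + g = -2*g + 4*D)
o(s) = -100 + 5*s (o(s) = -40 + 5*(6*(-2) + s) = -40 + 5*(-12 + s) = -40 + (-60 + 5*s) = -100 + 5*s)
1/(-92821 + o(Q(1, -2))*(-192)) = 1/(-92821 + (-100 + 5*(-2*(-2) + 4*1))*(-192)) = 1/(-92821 + (-100 + 5*(4 + 4))*(-192)) = 1/(-92821 + (-100 + 5*8)*(-192)) = 1/(-92821 + (-100 + 40)*(-192)) = 1/(-92821 - 60*(-192)) = 1/(-92821 + 11520) = 1/(-81301) = -1/81301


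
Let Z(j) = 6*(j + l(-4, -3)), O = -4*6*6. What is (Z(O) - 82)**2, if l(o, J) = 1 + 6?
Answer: 817216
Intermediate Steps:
l(o, J) = 7
O = -144 (O = -24*6 = -144)
Z(j) = 42 + 6*j (Z(j) = 6*(j + 7) = 6*(7 + j) = 42 + 6*j)
(Z(O) - 82)**2 = ((42 + 6*(-144)) - 82)**2 = ((42 - 864) - 82)**2 = (-822 - 82)**2 = (-904)**2 = 817216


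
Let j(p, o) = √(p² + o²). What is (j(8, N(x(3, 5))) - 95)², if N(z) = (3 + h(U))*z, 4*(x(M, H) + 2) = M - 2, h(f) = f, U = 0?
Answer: (380 - √1465)²/16 ≈ 7298.5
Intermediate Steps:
x(M, H) = -5/2 + M/4 (x(M, H) = -2 + (M - 2)/4 = -2 + (-2 + M)/4 = -2 + (-½ + M/4) = -5/2 + M/4)
N(z) = 3*z (N(z) = (3 + 0)*z = 3*z)
j(p, o) = √(o² + p²)
(j(8, N(x(3, 5))) - 95)² = (√((3*(-5/2 + (¼)*3))² + 8²) - 95)² = (√((3*(-5/2 + ¾))² + 64) - 95)² = (√((3*(-7/4))² + 64) - 95)² = (√((-21/4)² + 64) - 95)² = (√(441/16 + 64) - 95)² = (√(1465/16) - 95)² = (√1465/4 - 95)² = (-95 + √1465/4)²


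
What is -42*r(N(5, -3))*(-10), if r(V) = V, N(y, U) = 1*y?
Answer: 2100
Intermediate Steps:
N(y, U) = y
-42*r(N(5, -3))*(-10) = -42*5*(-10) = -210*(-10) = 2100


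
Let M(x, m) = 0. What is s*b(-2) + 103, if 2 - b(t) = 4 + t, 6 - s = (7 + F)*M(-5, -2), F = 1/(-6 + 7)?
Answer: 103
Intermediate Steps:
F = 1 (F = 1/1 = 1)
s = 6 (s = 6 - (7 + 1)*0 = 6 - 8*0 = 6 - 1*0 = 6 + 0 = 6)
b(t) = -2 - t (b(t) = 2 - (4 + t) = 2 + (-4 - t) = -2 - t)
s*b(-2) + 103 = 6*(-2 - 1*(-2)) + 103 = 6*(-2 + 2) + 103 = 6*0 + 103 = 0 + 103 = 103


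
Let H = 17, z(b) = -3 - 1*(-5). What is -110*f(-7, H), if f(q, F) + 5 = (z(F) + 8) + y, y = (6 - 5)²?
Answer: -660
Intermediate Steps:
z(b) = 2 (z(b) = -3 + 5 = 2)
y = 1 (y = 1² = 1)
f(q, F) = 6 (f(q, F) = -5 + ((2 + 8) + 1) = -5 + (10 + 1) = -5 + 11 = 6)
-110*f(-7, H) = -110*6 = -660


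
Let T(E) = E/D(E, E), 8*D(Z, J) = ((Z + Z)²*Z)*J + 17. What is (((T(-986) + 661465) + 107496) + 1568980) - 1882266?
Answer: 101338374074904811/222391779393 ≈ 4.5568e+5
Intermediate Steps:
D(Z, J) = 17/8 + J*Z³/2 (D(Z, J) = (((Z + Z)²*Z)*J + 17)/8 = (((2*Z)²*Z)*J + 17)/8 = (((4*Z²)*Z)*J + 17)/8 = ((4*Z³)*J + 17)/8 = (4*J*Z³ + 17)/8 = (17 + 4*J*Z³)/8 = 17/8 + J*Z³/2)
T(E) = E/(17/8 + E⁴/2) (T(E) = E/(17/8 + E*E³/2) = E/(17/8 + E⁴/2))
(((T(-986) + 661465) + 107496) + 1568980) - 1882266 = (((8*(-986)/(17 + 4*(-986)⁴) + 661465) + 107496) + 1568980) - 1882266 = (((8*(-986)/(17 + 4*945165062416) + 661465) + 107496) + 1568980) - 1882266 = (((8*(-986)/(17 + 3780660249664) + 661465) + 107496) + 1568980) - 1882266 = (((8*(-986)/3780660249681 + 661465) + 107496) + 1568980) - 1882266 = (((8*(-986)*(1/3780660249681) + 661465) + 107496) + 1568980) - 1882266 = (((-464/222391779393 + 661465) + 107496) + 1568980) - 1882266 = ((147104378356190281/222391779393 + 107496) + 1568980) - 1882266 = (171010605073820209/222391779393 + 1568980) - 1882266 = 519938859105849349/222391779393 - 1882266 = 101338374074904811/222391779393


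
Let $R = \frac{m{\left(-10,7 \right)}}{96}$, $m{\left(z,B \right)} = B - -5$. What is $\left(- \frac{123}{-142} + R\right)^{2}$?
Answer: $\frac{316969}{322624} \approx 0.98247$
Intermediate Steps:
$m{\left(z,B \right)} = 5 + B$ ($m{\left(z,B \right)} = B + 5 = 5 + B$)
$R = \frac{1}{8}$ ($R = \frac{5 + 7}{96} = 12 \cdot \frac{1}{96} = \frac{1}{8} \approx 0.125$)
$\left(- \frac{123}{-142} + R\right)^{2} = \left(- \frac{123}{-142} + \frac{1}{8}\right)^{2} = \left(\left(-123\right) \left(- \frac{1}{142}\right) + \frac{1}{8}\right)^{2} = \left(\frac{123}{142} + \frac{1}{8}\right)^{2} = \left(\frac{563}{568}\right)^{2} = \frac{316969}{322624}$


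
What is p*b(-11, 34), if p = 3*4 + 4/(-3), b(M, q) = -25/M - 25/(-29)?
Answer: 32000/957 ≈ 33.438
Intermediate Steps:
b(M, q) = 25/29 - 25/M (b(M, q) = -25/M - 25*(-1/29) = -25/M + 25/29 = 25/29 - 25/M)
p = 32/3 (p = 12 + 4*(-⅓) = 12 - 4/3 = 32/3 ≈ 10.667)
p*b(-11, 34) = 32*(25/29 - 25/(-11))/3 = 32*(25/29 - 25*(-1/11))/3 = 32*(25/29 + 25/11)/3 = (32/3)*(1000/319) = 32000/957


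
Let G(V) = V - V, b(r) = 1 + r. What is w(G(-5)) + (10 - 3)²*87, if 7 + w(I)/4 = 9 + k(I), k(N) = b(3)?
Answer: 4287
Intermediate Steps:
k(N) = 4 (k(N) = 1 + 3 = 4)
G(V) = 0
w(I) = 24 (w(I) = -28 + 4*(9 + 4) = -28 + 4*13 = -28 + 52 = 24)
w(G(-5)) + (10 - 3)²*87 = 24 + (10 - 3)²*87 = 24 + 7²*87 = 24 + 49*87 = 24 + 4263 = 4287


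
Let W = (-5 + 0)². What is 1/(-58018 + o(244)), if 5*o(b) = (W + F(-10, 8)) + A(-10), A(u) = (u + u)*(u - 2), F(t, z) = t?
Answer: -1/57967 ≈ -1.7251e-5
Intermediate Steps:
A(u) = 2*u*(-2 + u) (A(u) = (2*u)*(-2 + u) = 2*u*(-2 + u))
W = 25 (W = (-5)² = 25)
o(b) = 51 (o(b) = ((25 - 10) + 2*(-10)*(-2 - 10))/5 = (15 + 2*(-10)*(-12))/5 = (15 + 240)/5 = (⅕)*255 = 51)
1/(-58018 + o(244)) = 1/(-58018 + 51) = 1/(-57967) = -1/57967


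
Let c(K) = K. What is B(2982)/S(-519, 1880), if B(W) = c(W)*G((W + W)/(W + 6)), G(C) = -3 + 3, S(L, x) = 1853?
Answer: 0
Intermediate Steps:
G(C) = 0
B(W) = 0 (B(W) = W*0 = 0)
B(2982)/S(-519, 1880) = 0/1853 = 0*(1/1853) = 0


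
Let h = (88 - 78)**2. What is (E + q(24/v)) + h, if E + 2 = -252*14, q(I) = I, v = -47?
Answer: -161234/47 ≈ -3430.5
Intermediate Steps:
E = -3530 (E = -2 - 252*14 = -2 - 3528 = -3530)
h = 100 (h = 10**2 = 100)
(E + q(24/v)) + h = (-3530 + 24/(-47)) + 100 = (-3530 + 24*(-1/47)) + 100 = (-3530 - 24/47) + 100 = -165934/47 + 100 = -161234/47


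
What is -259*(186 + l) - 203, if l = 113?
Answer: -77644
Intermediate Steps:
-259*(186 + l) - 203 = -259*(186 + 113) - 203 = -259*299 - 203 = -77441 - 203 = -77644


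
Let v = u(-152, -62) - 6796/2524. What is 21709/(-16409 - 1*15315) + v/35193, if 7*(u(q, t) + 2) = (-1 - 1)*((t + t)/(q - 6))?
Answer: -38092652567777/55654550727468 ≈ -0.68445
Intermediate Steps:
u(q, t) = -2 - 4*t/(7*(-6 + q)) (u(q, t) = -2 + ((-1 - 1)*((t + t)/(q - 6)))/7 = -2 + (-2*2*t/(-6 + q))/7 = -2 + (-4*t/(-6 + q))/7 = -2 - 4*t/(7*(-6 + q)))
v = -1715677/348943 (v = 2*(42 - 7*(-152) - 2*(-62))/(7*(-6 - 152)) - 6796/2524 = (2/7)*(42 + 1064 + 124)/(-158) - 6796/2524 = (2/7)*(-1/158)*1230 - 1*1699/631 = -1230/553 - 1699/631 = -1715677/348943 ≈ -4.9168)
21709/(-16409 - 1*15315) + v/35193 = 21709/(-16409 - 1*15315) - 1715677/348943/35193 = 21709/(-16409 - 15315) - 1715677/348943*1/35193 = 21709/(-31724) - 1715677/12280350999 = 21709*(-1/31724) - 1715677/12280350999 = -21709/31724 - 1715677/12280350999 = -38092652567777/55654550727468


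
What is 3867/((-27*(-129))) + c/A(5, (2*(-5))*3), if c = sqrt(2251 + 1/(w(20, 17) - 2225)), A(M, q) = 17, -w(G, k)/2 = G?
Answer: 1289/1161 + sqrt(11548134210)/38505 ≈ 3.9011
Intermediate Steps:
w(G, k) = -2*G
c = sqrt(11548134210)/2265 (c = sqrt(2251 + 1/(-2*20 - 2225)) = sqrt(2251 + 1/(-40 - 2225)) = sqrt(2251 + 1/(-2265)) = sqrt(2251 - 1/2265) = sqrt(5098514/2265) = sqrt(11548134210)/2265 ≈ 47.445)
3867/((-27*(-129))) + c/A(5, (2*(-5))*3) = 3867/((-27*(-129))) + (sqrt(11548134210)/2265)/17 = 3867/3483 + (sqrt(11548134210)/2265)*(1/17) = 3867*(1/3483) + sqrt(11548134210)/38505 = 1289/1161 + sqrt(11548134210)/38505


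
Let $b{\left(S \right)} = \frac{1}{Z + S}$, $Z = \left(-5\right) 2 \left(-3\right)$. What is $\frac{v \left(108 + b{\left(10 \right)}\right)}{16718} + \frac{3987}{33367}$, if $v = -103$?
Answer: $- \frac{12184230481}{22313180240} \approx -0.54605$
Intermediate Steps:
$Z = 30$ ($Z = \left(-10\right) \left(-3\right) = 30$)
$b{\left(S \right)} = \frac{1}{30 + S}$
$\frac{v \left(108 + b{\left(10 \right)}\right)}{16718} + \frac{3987}{33367} = \frac{\left(-103\right) \left(108 + \frac{1}{30 + 10}\right)}{16718} + \frac{3987}{33367} = - 103 \left(108 + \frac{1}{40}\right) \frac{1}{16718} + 3987 \cdot \frac{1}{33367} = - 103 \left(108 + \frac{1}{40}\right) \frac{1}{16718} + \frac{3987}{33367} = \left(-103\right) \frac{4321}{40} \cdot \frac{1}{16718} + \frac{3987}{33367} = \left(- \frac{445063}{40}\right) \frac{1}{16718} + \frac{3987}{33367} = - \frac{445063}{668720} + \frac{3987}{33367} = - \frac{12184230481}{22313180240}$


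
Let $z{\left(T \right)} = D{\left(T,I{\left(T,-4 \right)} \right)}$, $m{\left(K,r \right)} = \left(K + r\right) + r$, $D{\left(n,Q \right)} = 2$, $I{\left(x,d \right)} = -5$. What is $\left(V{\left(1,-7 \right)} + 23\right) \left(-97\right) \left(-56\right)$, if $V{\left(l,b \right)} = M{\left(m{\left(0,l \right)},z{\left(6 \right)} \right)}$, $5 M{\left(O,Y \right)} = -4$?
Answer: $\frac{602952}{5} \approx 1.2059 \cdot 10^{5}$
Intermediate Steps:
$m{\left(K,r \right)} = K + 2 r$
$z{\left(T \right)} = 2$
$M{\left(O,Y \right)} = - \frac{4}{5}$ ($M{\left(O,Y \right)} = \frac{1}{5} \left(-4\right) = - \frac{4}{5}$)
$V{\left(l,b \right)} = - \frac{4}{5}$
$\left(V{\left(1,-7 \right)} + 23\right) \left(-97\right) \left(-56\right) = \left(- \frac{4}{5} + 23\right) \left(-97\right) \left(-56\right) = \frac{111}{5} \left(-97\right) \left(-56\right) = \left(- \frac{10767}{5}\right) \left(-56\right) = \frac{602952}{5}$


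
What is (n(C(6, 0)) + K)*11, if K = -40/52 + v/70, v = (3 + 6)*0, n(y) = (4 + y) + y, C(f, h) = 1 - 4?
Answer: -396/13 ≈ -30.462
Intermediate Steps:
C(f, h) = -3
n(y) = 4 + 2*y
v = 0 (v = 9*0 = 0)
K = -10/13 (K = -40/52 + 0/70 = -40*1/52 + 0*(1/70) = -10/13 + 0 = -10/13 ≈ -0.76923)
(n(C(6, 0)) + K)*11 = ((4 + 2*(-3)) - 10/13)*11 = ((4 - 6) - 10/13)*11 = (-2 - 10/13)*11 = -36/13*11 = -396/13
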